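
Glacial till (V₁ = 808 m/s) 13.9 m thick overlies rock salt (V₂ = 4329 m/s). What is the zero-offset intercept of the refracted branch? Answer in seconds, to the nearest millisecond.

0.034 s

tᵢ = 2h·√(V₂²−V₁²)/(V₁V₂).
√(V₂²−V₁²) = √(4329²−808²) = 4252.9 m/s.
tᵢ = 2·13.9·4252.9/(808·4329) = 0.03380 s.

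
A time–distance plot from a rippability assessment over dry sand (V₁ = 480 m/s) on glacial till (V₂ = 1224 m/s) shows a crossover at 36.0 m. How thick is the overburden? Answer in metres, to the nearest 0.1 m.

h = (x_cross/2)·√((V₂−V₁)/(V₂+V₁)).
(V₂−V₁)/(V₂+V₁) = (1224−480)/(1224+480) = 0.4366; √ = 0.6608.
h = (36.0/2)·0.6608 = 11.89 m.

11.9 m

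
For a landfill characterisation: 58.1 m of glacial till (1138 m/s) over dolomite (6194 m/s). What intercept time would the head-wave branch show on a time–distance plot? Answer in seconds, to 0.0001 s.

θ_c = arcsin(V₁/V₂) = arcsin(1138/6194) = 10.59°; cos θ_c = 0.9830.
tᵢ = 2h·cos θ_c / V₁ = 2·58.1·0.9830 / 1138 = 0.10037 s.

0.1004 s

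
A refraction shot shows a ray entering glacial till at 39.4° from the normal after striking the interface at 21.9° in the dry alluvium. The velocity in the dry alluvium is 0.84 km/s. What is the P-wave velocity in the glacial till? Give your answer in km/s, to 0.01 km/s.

sin 21.9° = 0.3730; sin 39.4° = 0.6347.
V₂ = V₁·(sin θ₂/sin θ₁) = 0.84·(0.6347/0.3730) = 1.43 km/s.

1.43 km/s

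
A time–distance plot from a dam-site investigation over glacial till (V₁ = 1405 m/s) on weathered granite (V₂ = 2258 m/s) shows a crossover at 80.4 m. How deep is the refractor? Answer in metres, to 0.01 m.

h = (x_cross/2)·√((V₂−V₁)/(V₂+V₁)).
(V₂−V₁)/(V₂+V₁) = (2258−1405)/(2258+1405) = 0.2329; √ = 0.4826.
h = (80.4/2)·0.4826 = 19.40 m.

19.40 m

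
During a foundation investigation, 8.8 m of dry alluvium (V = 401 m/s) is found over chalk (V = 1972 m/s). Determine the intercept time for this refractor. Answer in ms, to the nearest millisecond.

43 ms

tᵢ = 2h·√(V₂²−V₁²)/(V₁V₂).
√(V₂²−V₁²) = √(1972²−401²) = 1930.8 m/s.
tᵢ = 2·8.8·1930.8/(401·1972) = 0.04297 s.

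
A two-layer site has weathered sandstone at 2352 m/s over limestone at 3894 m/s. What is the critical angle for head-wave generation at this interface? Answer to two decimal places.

Critical incidence: sin θ_c = V₁/V₂ = 2352/3894 = 0.6040.
θ_c = arcsin 0.6040 = 37.16°.

37.16°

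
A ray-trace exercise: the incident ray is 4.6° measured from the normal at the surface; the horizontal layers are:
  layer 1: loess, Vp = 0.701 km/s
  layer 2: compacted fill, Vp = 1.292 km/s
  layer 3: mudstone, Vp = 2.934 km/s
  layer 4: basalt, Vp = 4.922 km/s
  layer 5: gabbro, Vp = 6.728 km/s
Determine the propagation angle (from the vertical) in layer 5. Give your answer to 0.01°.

50.33°

Snell's law across each interface conserves sin θ / V, so sin θ_5 = V_5·sin θ₁/V₁.
sin θ_5 = 6.728 × sin 4.6° / 0.701 = 0.7697.
θ_5 = 50.33° from the vertical.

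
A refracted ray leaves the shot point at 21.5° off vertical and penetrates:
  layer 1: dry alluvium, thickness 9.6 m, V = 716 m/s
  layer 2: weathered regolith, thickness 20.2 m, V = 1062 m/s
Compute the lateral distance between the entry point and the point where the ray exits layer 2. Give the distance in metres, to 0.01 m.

16.86 m

Apply Snell's law at each interface; in layer i the horizontal offset is hᵢ·tan θᵢ.
Layer 1: θ = 21.50°; offset = 9.6·tan 21.50° = 3.7815 m.
Layer 2: sin θ = 1062·sin 21.5°/716 = 0.5436, θ = 32.93°; offset = 20.2·tan 32.93° = 13.0828 m.
Σ offsets = 16.8644 m.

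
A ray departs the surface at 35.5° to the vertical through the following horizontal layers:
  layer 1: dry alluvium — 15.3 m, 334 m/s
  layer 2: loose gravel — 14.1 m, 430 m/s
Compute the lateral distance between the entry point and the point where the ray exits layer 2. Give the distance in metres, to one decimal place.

Apply Snell's law at each interface; in layer i the horizontal offset is hᵢ·tan θᵢ.
Layer 1: θ = 35.50°; offset = 15.3·tan 35.50° = 10.913 m.
Layer 2: sin θ = 430·sin 35.5°/334 = 0.7476, θ = 48.38°; offset = 14.1·tan 48.38° = 15.872 m.
Total horizontal offset = 26.786 m.

26.8 m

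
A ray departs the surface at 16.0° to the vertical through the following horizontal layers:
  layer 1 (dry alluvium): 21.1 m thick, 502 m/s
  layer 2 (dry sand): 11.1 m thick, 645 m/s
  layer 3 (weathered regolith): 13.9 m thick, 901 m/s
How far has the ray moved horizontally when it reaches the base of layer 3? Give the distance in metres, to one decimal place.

Apply Snell's law at each interface; in layer i the horizontal offset is hᵢ·tan θᵢ.
Layer 1: θ = 16.00°; offset = 21.1·tan 16.00° = 6.050 m.
Layer 2: sin θ = 645·sin 16.0°/502 = 0.3542, θ = 20.74°; offset = 11.1·tan 20.74° = 4.204 m.
Layer 3: sin θ = 901·sin 16.0°/502 = 0.4947, θ = 29.65°; offset = 13.9·tan 29.65° = 7.913 m.
Total horizontal offset = 18.167 m.

18.2 m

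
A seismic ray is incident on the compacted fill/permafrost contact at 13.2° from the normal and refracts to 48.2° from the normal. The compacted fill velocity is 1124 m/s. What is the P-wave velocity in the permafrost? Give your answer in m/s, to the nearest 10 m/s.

3670 m/s

sin 13.2° = 0.2284; sin 48.2° = 0.7455.
V₂ = V₁·(sin θ₂/sin θ₁) = 1124·(0.7455/0.2284) = 3669.42 m/s.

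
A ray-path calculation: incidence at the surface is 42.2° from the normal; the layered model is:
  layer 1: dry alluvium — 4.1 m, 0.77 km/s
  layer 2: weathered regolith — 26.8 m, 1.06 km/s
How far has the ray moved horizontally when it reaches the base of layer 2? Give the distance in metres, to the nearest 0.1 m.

Apply Snell's law at each interface; in layer i the horizontal offset is hᵢ·tan θᵢ.
Layer 1: θ = 42.20°; offset = 4.1·tan 42.20° = 3.718 m.
Layer 2: sin θ = 1.06·sin 42.2°/0.77 = 0.9247, θ = 67.62°; offset = 26.8·tan 67.62° = 65.099 m.
Σ offsets = 68.817 m.

68.8 m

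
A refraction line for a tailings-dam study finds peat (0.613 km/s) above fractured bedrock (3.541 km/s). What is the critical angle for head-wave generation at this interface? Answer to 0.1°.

10.0°

At critical incidence the refracted ray runs along the interface (θ₂ = 90°), so sin θ_c = V₁/V₂.
θ_c = arcsin(0.613/3.541) = arcsin 0.1731 = 9.97°.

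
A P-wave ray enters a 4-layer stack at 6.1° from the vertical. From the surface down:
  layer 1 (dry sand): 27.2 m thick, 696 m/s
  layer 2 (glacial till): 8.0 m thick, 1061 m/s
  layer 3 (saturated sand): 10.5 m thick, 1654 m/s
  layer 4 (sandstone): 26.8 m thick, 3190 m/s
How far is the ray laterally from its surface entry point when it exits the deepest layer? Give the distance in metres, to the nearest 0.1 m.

Ray parameter p = sin 6.1° / 696 m/s = 1.5268e-04 s/m.
Layer 1: θ = 6.10°; offset = 27.2·tan 6.10° = 2.907 m.
Layer 2: sin θ = p·1061 = 0.1620 → θ = 9.32°; offset = 8.0·tan 9.32° = 1.313 m.
Layer 3: sin θ = p·1654 = 0.2525 → θ = 14.63°; offset = 10.5·tan 14.63° = 2.740 m.
Layer 4: sin θ = p·3190 = 0.4870 → θ = 29.15°; offset = 26.8·tan 29.15° = 14.945 m.
Σ offsets = 21.906 m.

21.9 m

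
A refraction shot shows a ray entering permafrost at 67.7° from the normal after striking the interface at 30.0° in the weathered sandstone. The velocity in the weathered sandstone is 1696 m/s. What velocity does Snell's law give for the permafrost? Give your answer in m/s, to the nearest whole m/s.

3138 m/s

Snell's law: sin 30.0°/V₁ = sin 67.7°/V₂.
V₂ = V₁·sin 67.7°/sin 30.0° = 1696 × 1.8504 = 3138.31 m/s.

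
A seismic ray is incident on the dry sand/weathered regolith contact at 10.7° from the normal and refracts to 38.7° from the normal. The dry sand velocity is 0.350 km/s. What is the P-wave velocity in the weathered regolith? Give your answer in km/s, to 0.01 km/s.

Snell's law: sin 10.7°/V₁ = sin 38.7°/V₂.
V₂ = V₁·sin 38.7°/sin 10.7° = 0.350 × 3.3676 = 1.18 km/s.

1.18 km/s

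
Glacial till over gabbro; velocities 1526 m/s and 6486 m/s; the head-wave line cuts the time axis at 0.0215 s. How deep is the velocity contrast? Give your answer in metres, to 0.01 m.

θ_c = arcsin(1526/6486) = 13.61°; cos θ_c = 0.9719.
tᵢ = 2h cos θ_c/V₁ ⇒ h = tᵢ·V₁/(2 cos θ_c) = 0.0215·1526/(2·0.9719) = 16.88 m.

16.88 m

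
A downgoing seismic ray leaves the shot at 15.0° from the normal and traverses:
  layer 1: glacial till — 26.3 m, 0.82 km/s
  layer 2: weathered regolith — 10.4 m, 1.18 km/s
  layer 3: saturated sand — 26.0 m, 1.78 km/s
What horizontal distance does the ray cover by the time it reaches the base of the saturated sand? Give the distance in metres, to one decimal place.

Apply Snell's law at each interface; in layer i the horizontal offset is hᵢ·tan θᵢ.
Layer 1: θ = 15.00°; offset = 26.3·tan 15.00° = 7.047 m.
Layer 2: sin θ = 1.18·sin 15.0°/0.82 = 0.3724, θ = 21.87°; offset = 10.4·tan 21.87° = 4.174 m.
Layer 3: sin θ = 1.78·sin 15.0°/0.82 = 0.5618, θ = 34.18°; offset = 26.0·tan 34.18° = 17.658 m.
Total horizontal offset = 28.879 m.

28.9 m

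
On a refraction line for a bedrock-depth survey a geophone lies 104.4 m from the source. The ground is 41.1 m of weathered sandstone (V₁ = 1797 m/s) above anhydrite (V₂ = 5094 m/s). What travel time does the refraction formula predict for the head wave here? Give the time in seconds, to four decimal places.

θ_c = arcsin(V₁/V₂) = arcsin(1797/5094) = 20.66°, cos θ_c = 0.9357.
Intercept time tᵢ = 2h cos θ_c / V₁ = 2·41.1·0.9357/1797 = 0.04280 s.
t = x/V₂ + tᵢ = 104.4/5094 + 0.04280 = 0.06330 s.

0.0633 s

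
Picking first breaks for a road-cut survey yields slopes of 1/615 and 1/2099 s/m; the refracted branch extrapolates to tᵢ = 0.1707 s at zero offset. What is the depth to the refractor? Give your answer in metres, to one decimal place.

θ_c = arcsin(615/2099) = 17.04°; cos θ_c = 0.9561.
tᵢ = 2h cos θ_c/V₁ ⇒ h = tᵢ·V₁/(2 cos θ_c) = 0.1707·615/(2·0.9561) = 54.90 m.

54.9 m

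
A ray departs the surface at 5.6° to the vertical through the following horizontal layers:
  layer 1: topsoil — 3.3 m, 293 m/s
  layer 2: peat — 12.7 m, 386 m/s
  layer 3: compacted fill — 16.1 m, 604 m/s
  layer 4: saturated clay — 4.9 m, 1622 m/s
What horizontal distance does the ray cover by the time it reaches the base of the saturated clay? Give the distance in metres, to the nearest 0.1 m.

8.4 m

p = sin θ₁/V₁ = sin 5.6°/293 = 3.3305e-04 s/m is conserved through the stack.
Layer 1: θ = 5.60°; offset = 3.3·tan 5.60° = 0.324 m.
Layer 2: sin θ = p·386 = 0.1286 → θ = 7.39°; offset = 12.7·tan 7.39° = 1.646 m.
Layer 3: sin θ = p·604 = 0.2012 → θ = 11.60°; offset = 16.1·tan 11.60° = 3.306 m.
Layer 4: sin θ = p·1622 = 0.5402 → θ = 32.70°; offset = 4.9·tan 32.70° = 3.145 m.
Summing the layer offsets gives 8.422 m.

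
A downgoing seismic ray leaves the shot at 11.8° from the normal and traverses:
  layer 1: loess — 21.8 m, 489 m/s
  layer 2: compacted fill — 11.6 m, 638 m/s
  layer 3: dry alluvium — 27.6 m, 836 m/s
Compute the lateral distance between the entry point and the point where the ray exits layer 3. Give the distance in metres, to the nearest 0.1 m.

18.1 m

Apply Snell's law at each interface; in layer i the horizontal offset is hᵢ·tan θᵢ.
Layer 1: θ = 11.80°; offset = 21.8·tan 11.80° = 4.554 m.
Layer 2: sin θ = 638·sin 11.8°/489 = 0.2668, θ = 15.47°; offset = 11.6·tan 15.47° = 3.211 m.
Layer 3: sin θ = 836·sin 11.8°/489 = 0.3496, θ = 20.46°; offset = 27.6·tan 20.46° = 10.299 m.
Σ offsets = 18.065 m.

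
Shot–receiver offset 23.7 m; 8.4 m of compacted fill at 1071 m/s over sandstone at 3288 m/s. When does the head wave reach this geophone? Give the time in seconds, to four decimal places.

θ_c = arcsin(V₁/V₂) = arcsin(1071/3288) = 19.01°, cos θ_c = 0.9455.
Intercept time tᵢ = 2h cos θ_c / V₁ = 2·8.4·0.9455/1071 = 0.01483 s.
t = x/V₂ + tᵢ = 23.7/3288 + 0.01483 = 0.02204 s.

0.0220 s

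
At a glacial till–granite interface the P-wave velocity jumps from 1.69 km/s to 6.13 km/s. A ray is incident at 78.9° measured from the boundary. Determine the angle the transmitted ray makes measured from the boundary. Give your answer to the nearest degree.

Convert to the normal: θ₁ = 90° − 78.9° = 11.1°.
sin θ₁/V₁ = sin θ₂/V₂ ⇒ sin θ₂ = 6.13·sin 11.1°/1.69 = 6.13·0.1925/1.69 = 0.6983.
θ₂ = arcsin 0.6983 = 44.29° from the normal.
From the interface: 90° − 44.29° = 45.71°.

46°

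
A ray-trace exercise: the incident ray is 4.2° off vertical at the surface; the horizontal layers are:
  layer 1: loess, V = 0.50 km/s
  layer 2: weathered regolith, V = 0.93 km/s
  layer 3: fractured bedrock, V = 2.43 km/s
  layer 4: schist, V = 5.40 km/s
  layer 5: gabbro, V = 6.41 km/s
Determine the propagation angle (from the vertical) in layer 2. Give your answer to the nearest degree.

8°

Snell's law across each interface conserves sin θ / V, so sin θ_2 = V_2·sin θ₁/V₁.
sin θ_2 = 0.93 × sin 4.2° / 0.50 = 0.1362.
θ_2 = arcsin 0.1362 = 7.83°.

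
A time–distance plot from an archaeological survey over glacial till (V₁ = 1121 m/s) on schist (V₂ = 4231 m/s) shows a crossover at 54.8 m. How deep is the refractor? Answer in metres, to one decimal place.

20.9 m

x_cross = 2h·√((V₂+V₁)/(V₂−V₁)) → h = x_cross / (2·√((V₂+V₁)/(V₂−V₁))).
√((V₂+V₁)/(V₂−V₁)) = √((4231+1121)/(4231−1121)) = 1.3118.
h = 54.8 / (2·1.3118) = 20.89 m.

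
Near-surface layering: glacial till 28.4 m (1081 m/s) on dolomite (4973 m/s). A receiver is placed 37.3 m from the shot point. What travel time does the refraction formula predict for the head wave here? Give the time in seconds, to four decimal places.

t = x/V₂ + 2h·√(V₂²−V₁²)/(V₁V₂).
√(V₂²−V₁²) = √(4973²−1081²) = 4854.1 m/s; delay term = 2·28.4·4854.1/(1081·4973) = 0.05129 s.
t = 37.3/4973 + 0.05129 = 0.05879 s.

0.0588 s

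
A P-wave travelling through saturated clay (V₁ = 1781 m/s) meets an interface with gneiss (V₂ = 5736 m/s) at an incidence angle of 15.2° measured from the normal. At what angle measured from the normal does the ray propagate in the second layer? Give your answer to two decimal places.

sin θ₁/V₁ = sin θ₂/V₂ ⇒ sin θ₂ = 5736·sin 15.2°/1781 = 5736·0.2622/1781 = 0.8444.
θ₂ = arcsin 0.8444 = 57.61° from the normal.

57.61°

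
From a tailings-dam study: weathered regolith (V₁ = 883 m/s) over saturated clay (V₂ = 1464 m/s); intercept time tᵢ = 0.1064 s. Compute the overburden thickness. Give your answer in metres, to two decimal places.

h = tᵢ·V₁·V₂ / (2·√(V₂²−V₁²)).
√(V₂²−V₁²) = √(1464² − 883²) = 1167.7 m/s.
h = 0.1064 s × 883 × 1464 / (2 × 1167.7) = 58.89 m.

58.89 m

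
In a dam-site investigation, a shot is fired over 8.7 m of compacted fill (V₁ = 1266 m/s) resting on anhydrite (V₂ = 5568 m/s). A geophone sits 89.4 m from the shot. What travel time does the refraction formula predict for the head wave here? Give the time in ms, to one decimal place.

θ_c = arcsin(V₁/V₂) = arcsin(1266/5568) = 13.14°, cos θ_c = 0.9738.
Intercept time tᵢ = 2h cos θ_c / V₁ = 2·8.7·0.9738/1266 = 0.01338 s.
t = x/V₂ + tᵢ = 89.4/5568 + 0.01338 = 0.02944 s.

29.4 ms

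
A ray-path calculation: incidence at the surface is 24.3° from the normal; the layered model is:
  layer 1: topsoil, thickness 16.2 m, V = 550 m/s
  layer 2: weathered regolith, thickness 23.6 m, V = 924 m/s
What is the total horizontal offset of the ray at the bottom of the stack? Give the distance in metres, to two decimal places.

Apply Snell's law at each interface; in layer i the horizontal offset is hᵢ·tan θᵢ.
Layer 1: θ = 24.30°; offset = 16.2·tan 24.30° = 7.3146 m.
Layer 2: sin θ = 924·sin 24.3°/550 = 0.6913, θ = 43.74°; offset = 23.6·tan 43.74° = 22.5815 m.
Total horizontal offset = 29.8961 m.

29.90 m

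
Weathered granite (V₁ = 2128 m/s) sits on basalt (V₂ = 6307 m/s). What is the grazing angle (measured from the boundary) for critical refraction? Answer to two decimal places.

70.28°

At critical incidence the refracted ray runs along the interface (θ₂ = 90°), so sin θ_c = V₁/V₂.
θ_c = arcsin(2128/6307) = arcsin 0.3374 = 19.72°.
Measured from the interface: 90° − 19.72° = 70.28°.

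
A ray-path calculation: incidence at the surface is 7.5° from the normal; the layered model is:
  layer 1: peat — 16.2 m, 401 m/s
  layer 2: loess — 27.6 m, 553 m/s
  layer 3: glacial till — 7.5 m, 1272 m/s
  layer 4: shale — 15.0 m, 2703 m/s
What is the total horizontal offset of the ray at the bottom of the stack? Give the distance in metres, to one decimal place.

Ray parameter p = sin 7.5° / 401 m/s = 3.2550e-04 s/m.
Layer 1: θ = 7.50°; offset = 16.2·tan 7.50° = 2.133 m.
Layer 2: sin θ = p·553 = 0.1800 → θ = 10.37°; offset = 27.6·tan 10.37° = 5.051 m.
Layer 3: sin θ = p·1272 = 0.4140 → θ = 24.46°; offset = 7.5·tan 24.46° = 3.411 m.
Layer 4: sin θ = p·2703 = 0.8798 → θ = 61.62°; offset = 15.0·tan 61.62° = 27.767 m.
Σ offsets = 38.362 m.

38.4 m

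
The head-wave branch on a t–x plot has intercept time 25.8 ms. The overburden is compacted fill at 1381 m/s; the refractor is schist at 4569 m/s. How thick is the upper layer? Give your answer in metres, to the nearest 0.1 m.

18.7 m

θ_c = arcsin(1381/4569) = 17.59°; cos θ_c = 0.9532.
tᵢ = 2h cos θ_c/V₁ ⇒ h = tᵢ·V₁/(2 cos θ_c) = 0.0258·1381/(2·0.9532) = 18.69 m.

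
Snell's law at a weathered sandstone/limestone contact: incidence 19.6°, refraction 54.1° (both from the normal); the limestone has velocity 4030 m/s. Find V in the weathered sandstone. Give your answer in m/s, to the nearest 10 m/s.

Snell's law: sin 19.6°/V₁ = sin 54.1°/V₂.
V₁ = V₂·sin 19.6°/sin 54.1° = 4030 × 0.4141 = 1668.89 m/s.

1670 m/s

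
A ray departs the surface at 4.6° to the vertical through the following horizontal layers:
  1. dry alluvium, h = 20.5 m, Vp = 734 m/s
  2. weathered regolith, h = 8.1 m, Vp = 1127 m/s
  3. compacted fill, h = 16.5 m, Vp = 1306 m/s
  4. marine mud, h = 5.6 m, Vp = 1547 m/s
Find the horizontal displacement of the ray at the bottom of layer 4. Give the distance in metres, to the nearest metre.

6 m

Ray parameter p = sin 4.6° / 734 m/s = 1.0926e-04 s/m.
Layer 1: θ = 4.60°; offset = 20.5·tan 4.60° = 1.649 m.
Layer 2: sin θ = p·1127 = 0.1231 → θ = 7.07°; offset = 8.1·tan 7.07° = 1.005 m.
Layer 3: sin θ = p·1306 = 0.1427 → θ = 8.20°; offset = 16.5·tan 8.20° = 2.379 m.
Layer 4: sin θ = p·1547 = 0.1690 → θ = 9.73°; offset = 5.6·tan 9.73° = 0.960 m.
Σ offsets = 5.994 m.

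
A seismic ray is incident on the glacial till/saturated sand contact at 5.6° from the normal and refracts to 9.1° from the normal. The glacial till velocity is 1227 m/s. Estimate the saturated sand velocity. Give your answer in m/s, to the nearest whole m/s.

1989 m/s

Snell's law: sin 5.6°/V₁ = sin 9.1°/V₂.
V₂ = V₁·sin 9.1°/sin 5.6° = 1227 × 1.6208 = 1988.67 m/s.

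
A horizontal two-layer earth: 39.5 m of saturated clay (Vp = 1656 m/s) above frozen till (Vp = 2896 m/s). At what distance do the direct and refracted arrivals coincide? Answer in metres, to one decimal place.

151.4 m

x_cross = 2h·√((V₂+V₁)/(V₂−V₁)).
(V₂+V₁)/(V₂−V₁) = (2896+1656)/(2896−1656) = 3.6710; √ = 1.9160.
x_cross = 2·39.5·1.9160 = 151.36 m.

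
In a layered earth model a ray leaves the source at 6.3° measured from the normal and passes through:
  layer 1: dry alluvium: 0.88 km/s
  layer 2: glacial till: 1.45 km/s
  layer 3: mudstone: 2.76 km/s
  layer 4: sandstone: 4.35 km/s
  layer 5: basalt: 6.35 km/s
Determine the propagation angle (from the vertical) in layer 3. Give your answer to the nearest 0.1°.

Ray parameter p = sin 6.3° / 0.88 = 1.2470e-01 s/km.
sin θ_3 = p·V_3 = 1.2470e-01 × 2.76 = 0.3442.
θ_3 = 20.13° from the vertical.

20.1°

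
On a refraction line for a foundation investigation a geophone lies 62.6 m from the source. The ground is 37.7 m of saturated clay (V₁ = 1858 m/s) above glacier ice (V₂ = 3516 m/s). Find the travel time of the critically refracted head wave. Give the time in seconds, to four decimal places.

θ_c = arcsin(V₁/V₂) = arcsin(1858/3516) = 31.90°, cos θ_c = 0.8490.
Intercept time tᵢ = 2h cos θ_c / V₁ = 2·37.7·0.8490/1858 = 0.03445 s.
t = x/V₂ + tᵢ = 62.6/3516 + 0.03445 = 0.05226 s.

0.0523 s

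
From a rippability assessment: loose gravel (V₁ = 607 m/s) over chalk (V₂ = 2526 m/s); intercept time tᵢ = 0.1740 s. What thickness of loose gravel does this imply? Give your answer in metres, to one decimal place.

θ_c = arcsin(607/2526) = 13.90°; cos θ_c = 0.9707.
tᵢ = 2h cos θ_c/V₁ ⇒ h = tᵢ·V₁/(2 cos θ_c) = 0.174·607/(2·0.9707) = 54.40 m.

54.4 m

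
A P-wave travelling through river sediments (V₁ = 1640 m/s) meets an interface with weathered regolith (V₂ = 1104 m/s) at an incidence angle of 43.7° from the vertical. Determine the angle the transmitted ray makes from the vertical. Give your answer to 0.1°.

27.7°

Snell's law: sin θ₂ = (V₂/V₁)·sin θ₁ = (1104/1640)·sin 43.7° = 0.4651.
θ₂ = sin⁻¹(0.4651) = 27.72° (from vertical).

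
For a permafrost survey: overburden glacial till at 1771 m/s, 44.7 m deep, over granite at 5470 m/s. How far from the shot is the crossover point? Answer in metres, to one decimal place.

θ_c = arcsin(1771/5470) = 18.89°, so cos θ_c = 0.9461 and tᵢ = 2h cos θ_c/V₁ = 0.0478 s.
At crossover x/V₁ = x/V₂ + tᵢ ⇒ x = tᵢ/(1/V₁ − 1/V₂) = 0.04776/(5.6465e-04 − 1.8282e-04) = 125.08 m.

125.1 m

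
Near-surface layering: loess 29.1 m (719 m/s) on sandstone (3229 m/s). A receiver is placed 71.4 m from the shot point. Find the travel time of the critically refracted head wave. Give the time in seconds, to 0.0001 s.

0.1010 s

θ_c = arcsin(V₁/V₂) = arcsin(719/3229) = 12.87°, cos θ_c = 0.9749.
Intercept time tᵢ = 2h cos θ_c / V₁ = 2·29.1·0.9749/719 = 0.07891 s.
t = x/V₂ + tᵢ = 71.4/3229 + 0.07891 = 0.10103 s.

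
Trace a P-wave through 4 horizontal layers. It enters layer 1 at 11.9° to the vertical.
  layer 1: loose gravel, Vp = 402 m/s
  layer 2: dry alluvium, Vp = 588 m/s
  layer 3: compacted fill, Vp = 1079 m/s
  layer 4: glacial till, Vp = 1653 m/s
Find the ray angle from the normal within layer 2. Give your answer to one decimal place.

17.6°

Snell's law across each interface conserves sin θ / V, so sin θ_2 = V_2·sin θ₁/V₁.
sin θ_2 = 588 × sin 11.9° / 402 = 0.3016.
θ_2 = arcsin 0.3016 = 17.55°.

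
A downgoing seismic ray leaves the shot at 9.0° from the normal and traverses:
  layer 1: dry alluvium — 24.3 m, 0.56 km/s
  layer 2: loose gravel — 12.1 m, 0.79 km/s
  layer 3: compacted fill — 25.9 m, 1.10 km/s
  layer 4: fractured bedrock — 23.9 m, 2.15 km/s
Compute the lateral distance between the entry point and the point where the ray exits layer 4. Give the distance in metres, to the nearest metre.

Apply Snell's law at each interface; in layer i the horizontal offset is hᵢ·tan θᵢ.
Layer 1: θ = 9.00°; offset = 24.3·tan 9.00° = 3.849 m.
Layer 2: sin θ = 0.79·sin 9.0°/0.56 = 0.2207, θ = 12.75°; offset = 12.1·tan 12.75° = 2.738 m.
Layer 3: sin θ = 1.10·sin 9.0°/0.56 = 0.3073, θ = 17.90°; offset = 25.9·tan 17.90° = 8.363 m.
Layer 4: sin θ = 2.15·sin 9.0°/0.56 = 0.6006, θ = 36.91°; offset = 23.9·tan 36.91° = 17.953 m.
Summing the layer offsets gives 32.903 m.

33 m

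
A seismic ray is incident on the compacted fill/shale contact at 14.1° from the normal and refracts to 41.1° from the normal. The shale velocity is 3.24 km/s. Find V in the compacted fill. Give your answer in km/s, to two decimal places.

Snell's law: sin 14.1°/V₁ = sin 41.1°/V₂.
V₁ = V₂·sin 14.1°/sin 41.1° = 3.24 × 0.3706 = 1.20 km/s.

1.20 km/s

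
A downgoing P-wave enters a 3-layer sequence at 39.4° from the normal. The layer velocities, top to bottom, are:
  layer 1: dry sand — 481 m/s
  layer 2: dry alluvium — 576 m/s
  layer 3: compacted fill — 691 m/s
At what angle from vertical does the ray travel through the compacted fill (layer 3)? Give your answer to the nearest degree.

Ray parameter p = sin 39.4° / 481 = 1.3196e-03 s/m.
sin θ_3 = p·V_3 = 1.3196e-03 × 691 = 0.9118.
θ_3 = arcsin 0.9118 = 65.76°.

66°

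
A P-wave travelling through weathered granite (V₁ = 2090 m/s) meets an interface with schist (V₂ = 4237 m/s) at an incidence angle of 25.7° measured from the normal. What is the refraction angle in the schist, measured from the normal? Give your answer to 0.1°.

Snell's law: sin θ₂ = (V₂/V₁)·sin θ₁ = (4237/2090)·sin 25.7° = 0.8791.
θ₂ = arcsin 0.8791 = 61.54° from the normal.

61.5°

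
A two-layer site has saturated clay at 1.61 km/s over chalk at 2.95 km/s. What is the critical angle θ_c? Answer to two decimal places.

At critical incidence the refracted ray runs along the interface (θ₂ = 90°), so sin θ_c = V₁/V₂.
θ_c = arcsin(1.61/2.95) = arcsin 0.5458 = 33.08°.

33.08°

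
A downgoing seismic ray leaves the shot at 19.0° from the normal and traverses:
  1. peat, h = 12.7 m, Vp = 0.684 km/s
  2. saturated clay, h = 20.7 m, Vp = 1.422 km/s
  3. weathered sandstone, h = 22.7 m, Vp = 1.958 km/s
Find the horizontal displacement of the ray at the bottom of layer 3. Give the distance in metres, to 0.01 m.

Apply Snell's law at each interface; in layer i the horizontal offset is hᵢ·tan θᵢ.
Layer 1: θ = 19.00°; offset = 12.7·tan 19.00° = 4.3730 m.
Layer 2: sin θ = 1.422·sin 19.0°/0.684 = 0.6768, θ = 42.60°; offset = 20.7·tan 42.60° = 19.0327 m.
Layer 3: sin θ = 1.958·sin 19.0°/0.684 = 0.9320, θ = 68.74°; offset = 22.7·tan 68.74° = 58.3514 m.
Total horizontal offset = 81.7571 m.

81.76 m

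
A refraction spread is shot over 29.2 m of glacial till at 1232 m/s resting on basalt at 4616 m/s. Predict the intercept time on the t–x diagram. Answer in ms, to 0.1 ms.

45.7 ms

θ_c = arcsin(V₁/V₂) = arcsin(1232/4616) = 15.48°; cos θ_c = 0.9637.
tᵢ = 2h·cos θ_c / V₁ = 2·29.2·0.9637 / 1232 = 0.04568 s.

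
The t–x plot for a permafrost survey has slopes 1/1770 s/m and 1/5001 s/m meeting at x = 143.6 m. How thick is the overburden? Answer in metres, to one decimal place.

x_cross = 2h·√((V₂+V₁)/(V₂−V₁)) → h = x_cross / (2·√((V₂+V₁)/(V₂−V₁))).
√((V₂+V₁)/(V₂−V₁)) = √((5001+1770)/(5001−1770)) = 1.4476.
h = 143.6 / (2·1.4476) = 49.60 m.

49.6 m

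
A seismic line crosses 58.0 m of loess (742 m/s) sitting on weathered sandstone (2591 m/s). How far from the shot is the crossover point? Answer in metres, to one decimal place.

θ_c = arcsin(742/2591) = 16.64°, so cos θ_c = 0.9581 and tᵢ = 2h cos θ_c/V₁ = 0.1498 s.
At crossover x/V₁ = x/V₂ + tᵢ ⇒ x = tᵢ/(1/V₁ − 1/V₂) = 0.14979/(1.3477e-03 − 3.8595e-04) = 155.74 m.

155.7 m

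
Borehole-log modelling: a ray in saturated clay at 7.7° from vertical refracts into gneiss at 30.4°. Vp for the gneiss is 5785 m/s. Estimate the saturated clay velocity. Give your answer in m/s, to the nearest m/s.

Snell's law: sin 7.7°/V₁ = sin 30.4°/V₂.
V₁ = V₂·sin 7.7°/sin 30.4° = 5785 × 0.2648 = 1531.74 m/s.

1532 m/s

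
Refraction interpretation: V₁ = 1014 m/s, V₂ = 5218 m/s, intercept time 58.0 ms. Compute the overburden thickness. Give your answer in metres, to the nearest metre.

θ_c = arcsin(1014/5218) = 11.21°; cos θ_c = 0.9809.
tᵢ = 2h cos θ_c/V₁ ⇒ h = tᵢ·V₁/(2 cos θ_c) = 0.058·1014/(2·0.9809) = 29.98 m.

30 m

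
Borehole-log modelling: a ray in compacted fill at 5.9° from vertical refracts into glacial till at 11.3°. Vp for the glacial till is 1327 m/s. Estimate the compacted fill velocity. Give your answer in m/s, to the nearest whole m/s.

sin 5.9° = 0.1028; sin 11.3° = 0.1959.
V₁ = V₂·(sin θ₁/sin θ₂) = 1327·(0.1028/0.1959) = 696.14 m/s.

696 m/s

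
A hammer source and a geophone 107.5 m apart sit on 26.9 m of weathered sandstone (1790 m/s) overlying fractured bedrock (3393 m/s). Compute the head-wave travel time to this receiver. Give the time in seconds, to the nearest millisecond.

0.057 s

t = x/V₂ + 2h·√(V₂²−V₁²)/(V₁V₂).
√(V₂²−V₁²) = √(3393²−1790²) = 2882.4 m/s; delay term = 2·26.9·2882.4/(1790·3393) = 0.02553 s.
t = 107.5/3393 + 0.02553 = 0.05722 s.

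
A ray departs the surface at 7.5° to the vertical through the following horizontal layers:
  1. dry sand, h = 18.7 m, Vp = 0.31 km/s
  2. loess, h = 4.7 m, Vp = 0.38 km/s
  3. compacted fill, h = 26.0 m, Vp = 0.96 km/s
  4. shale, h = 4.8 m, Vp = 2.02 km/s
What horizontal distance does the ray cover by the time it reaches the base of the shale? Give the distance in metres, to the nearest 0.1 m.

22.5 m

Ray parameter p = sin 7.5° / 0.31 km/s = 4.2105e-01 s/km.
Layer 1: θ = 7.50°; offset = 18.7·tan 7.50° = 2.462 m.
Layer 2: sin θ = p·0.38 = 0.1600 → θ = 9.21°; offset = 4.7·tan 9.21° = 0.762 m.
Layer 3: sin θ = p·0.96 = 0.4042 → θ = 23.84°; offset = 26.0·tan 23.84° = 11.490 m.
Layer 4: sin θ = p·2.02 = 0.8505 → θ = 58.27°; offset = 4.8·tan 58.27° = 7.762 m.
Σ offsets = 22.476 m.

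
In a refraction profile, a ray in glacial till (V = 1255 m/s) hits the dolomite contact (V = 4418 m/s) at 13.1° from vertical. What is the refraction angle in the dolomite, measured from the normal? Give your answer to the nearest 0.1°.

52.9°

Snell's law: sin θ₂ = (V₂/V₁)·sin θ₁ = (4418/1255)·sin 13.1° = 0.7979.
θ₂ = arcsin 0.7979 = 52.93° from the normal.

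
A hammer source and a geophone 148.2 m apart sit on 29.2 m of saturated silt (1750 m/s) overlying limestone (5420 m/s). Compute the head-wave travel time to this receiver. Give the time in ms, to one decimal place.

t = x/V₂ + 2h·√(V₂²−V₁²)/(V₁V₂).
√(V₂²−V₁²) = √(5420²−1750²) = 5129.7 m/s; delay term = 2·29.2·5129.7/(1750·5420) = 0.03158 s.
t = 148.2/5420 + 0.03158 = 0.05893 s.

58.9 ms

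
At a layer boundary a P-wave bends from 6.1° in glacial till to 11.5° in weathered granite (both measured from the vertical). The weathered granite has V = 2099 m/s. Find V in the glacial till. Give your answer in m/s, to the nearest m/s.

1119 m/s

Snell's law: sin 6.1°/V₁ = sin 11.5°/V₂.
V₁ = V₂·sin 6.1°/sin 11.5° = 2099 × 0.5330 = 1118.78 m/s.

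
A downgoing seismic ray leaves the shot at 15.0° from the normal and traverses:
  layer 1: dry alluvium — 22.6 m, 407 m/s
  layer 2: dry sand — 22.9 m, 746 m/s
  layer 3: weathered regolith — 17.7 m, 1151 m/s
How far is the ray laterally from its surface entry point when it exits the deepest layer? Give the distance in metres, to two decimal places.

p = sin θ₁/V₁ = sin 15.0°/407 = 6.3592e-04 s/m is conserved through the stack.
Layer 1: θ = 15.00°; offset = 22.6·tan 15.00° = 6.0557 m.
Layer 2: sin θ = p·746 = 0.4744 → θ = 28.32°; offset = 22.9·tan 28.32° = 12.3407 m.
Layer 3: sin θ = p·1151 = 0.7319 → θ = 47.05°; offset = 17.7·tan 47.05° = 19.0138 m.
Σ offsets = 37.4102 m.

37.41 m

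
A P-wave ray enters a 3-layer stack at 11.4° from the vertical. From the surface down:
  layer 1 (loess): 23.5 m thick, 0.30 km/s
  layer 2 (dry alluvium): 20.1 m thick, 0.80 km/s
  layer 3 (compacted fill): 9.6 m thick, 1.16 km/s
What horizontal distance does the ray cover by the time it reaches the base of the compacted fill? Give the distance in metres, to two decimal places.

28.58 m

Ray parameter p = sin 11.4° / 0.30 km/s = 6.5886e-01 s/km.
Layer 1: θ = 11.40°; offset = 23.5·tan 11.40° = 4.7384 m.
Layer 2: sin θ = p·0.80 = 0.5271 → θ = 31.81°; offset = 20.1·tan 31.81° = 12.4668 m.
Layer 3: sin θ = p·1.16 = 0.7643 → θ = 49.84°; offset = 9.6·tan 49.84° = 11.3772 m.
Σ offsets = 28.5824 m.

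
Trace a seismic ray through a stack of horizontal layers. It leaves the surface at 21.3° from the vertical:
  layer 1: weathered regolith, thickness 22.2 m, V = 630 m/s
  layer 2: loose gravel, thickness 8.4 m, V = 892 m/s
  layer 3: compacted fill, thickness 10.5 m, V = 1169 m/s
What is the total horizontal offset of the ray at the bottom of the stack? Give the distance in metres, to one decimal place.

23.3 m

p = sin θ₁/V₁ = sin 21.3°/630 = 5.7659e-04 s/m is conserved through the stack.
Layer 1: θ = 21.30°; offset = 22.2·tan 21.30° = 8.655 m.
Layer 2: sin θ = p·892 = 0.5143 → θ = 30.95°; offset = 8.4·tan 30.95° = 5.038 m.
Layer 3: sin θ = p·1169 = 0.6740 → θ = 42.38°; offset = 10.5·tan 42.38° = 9.581 m.
Summing the layer offsets gives 23.274 m.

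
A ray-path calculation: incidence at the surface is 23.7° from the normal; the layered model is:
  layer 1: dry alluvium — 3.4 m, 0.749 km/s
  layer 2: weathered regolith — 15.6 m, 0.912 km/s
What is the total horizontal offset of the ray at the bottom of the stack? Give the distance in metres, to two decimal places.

p = sin θ₁/V₁ = sin 23.7°/0.749 = 5.3665e-01 s/km is conserved through the stack.
Layer 1: θ = 23.70°; offset = 3.4·tan 23.70° = 1.4925 m.
Layer 2: sin θ = p·0.912 = 0.4894 → θ = 29.30°; offset = 15.6·tan 29.30° = 8.7552 m.
Σ offsets = 10.2477 m.

10.25 m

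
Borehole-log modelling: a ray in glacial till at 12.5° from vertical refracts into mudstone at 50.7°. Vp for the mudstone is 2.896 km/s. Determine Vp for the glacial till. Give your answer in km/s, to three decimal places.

sin 12.5° = 0.2164; sin 50.7° = 0.7738.
V₁ = V₂·(sin θ₁/sin θ₂) = 2.896·(0.2164/0.7738) = 0.810 km/s.

0.810 km/s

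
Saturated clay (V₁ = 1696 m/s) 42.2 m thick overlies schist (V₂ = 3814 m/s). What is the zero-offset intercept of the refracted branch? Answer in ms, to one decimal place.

tᵢ = 2h·√(V₂²−V₁²)/(V₁V₂).
√(V₂²−V₁²) = √(3814²−1696²) = 3416.2 m/s.
tᵢ = 2·42.2·3416.2/(1696·3814) = 0.04457 s.

44.6 ms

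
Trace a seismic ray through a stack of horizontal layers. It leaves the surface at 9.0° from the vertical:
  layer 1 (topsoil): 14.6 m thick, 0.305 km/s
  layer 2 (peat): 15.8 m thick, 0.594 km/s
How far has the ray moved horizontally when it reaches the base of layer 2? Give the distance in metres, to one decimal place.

Ray parameter p = sin 9.0° / 0.305 km/s = 5.1290e-01 s/km.
Layer 1: θ = 9.00°; offset = 14.6·tan 9.00° = 2.312 m.
Layer 2: sin θ = p·0.594 = 0.3047 → θ = 17.74°; offset = 15.8·tan 17.74° = 5.054 m.
Σ offsets = 7.366 m.

7.4 m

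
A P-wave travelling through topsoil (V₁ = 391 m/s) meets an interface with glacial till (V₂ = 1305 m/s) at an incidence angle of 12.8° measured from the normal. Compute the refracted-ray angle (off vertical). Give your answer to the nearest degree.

48°

sin θ₁/V₁ = sin θ₂/V₂ ⇒ sin θ₂ = 1305·sin 12.8°/391 = 1305·0.2215/391 = 0.7394.
θ₂ = sin⁻¹(0.7394) = 47.68° (from vertical).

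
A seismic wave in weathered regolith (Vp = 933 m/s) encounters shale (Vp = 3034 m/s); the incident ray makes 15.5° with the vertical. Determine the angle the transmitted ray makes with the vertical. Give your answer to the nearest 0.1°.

sin θ₁/V₁ = sin θ₂/V₂ ⇒ sin θ₂ = 3034·sin 15.5°/933 = 3034·0.2672/933 = 0.8690.
θ₂ = sin⁻¹(0.8690) = 60.35° (from vertical).

60.3°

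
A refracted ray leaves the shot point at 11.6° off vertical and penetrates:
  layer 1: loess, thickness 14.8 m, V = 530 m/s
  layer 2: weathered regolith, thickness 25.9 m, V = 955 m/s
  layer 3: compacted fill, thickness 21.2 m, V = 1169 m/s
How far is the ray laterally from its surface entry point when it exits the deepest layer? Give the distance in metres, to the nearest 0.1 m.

Apply Snell's law at each interface; in layer i the horizontal offset is hᵢ·tan θᵢ.
Layer 1: θ = 11.60°; offset = 14.8·tan 11.60° = 3.038 m.
Layer 2: sin θ = 955·sin 11.6°/530 = 0.3623, θ = 21.24°; offset = 25.9·tan 21.24° = 10.068 m.
Layer 3: sin θ = 1169·sin 11.6°/530 = 0.4435, θ = 26.33°; offset = 21.2·tan 26.33° = 10.491 m.
Σ offsets = 23.597 m.

23.6 m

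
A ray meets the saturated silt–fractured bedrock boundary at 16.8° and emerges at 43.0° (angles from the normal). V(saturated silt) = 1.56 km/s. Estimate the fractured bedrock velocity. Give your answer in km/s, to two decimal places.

Snell's law: sin 16.8°/V₁ = sin 43.0°/V₂.
V₂ = V₁·sin 43.0°/sin 16.8° = 1.56 × 2.3596 = 3.68 km/s.

3.68 km/s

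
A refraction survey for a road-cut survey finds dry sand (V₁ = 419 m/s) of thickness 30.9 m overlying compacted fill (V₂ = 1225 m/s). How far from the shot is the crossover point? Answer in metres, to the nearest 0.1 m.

88.3 m

x_cross = 2h·√((V₂+V₁)/(V₂−V₁)).
(V₂+V₁)/(V₂−V₁) = (1225+419)/(1225−419) = 2.0397; √ = 1.4282.
x_cross = 2·30.9·1.4282 = 88.26 m.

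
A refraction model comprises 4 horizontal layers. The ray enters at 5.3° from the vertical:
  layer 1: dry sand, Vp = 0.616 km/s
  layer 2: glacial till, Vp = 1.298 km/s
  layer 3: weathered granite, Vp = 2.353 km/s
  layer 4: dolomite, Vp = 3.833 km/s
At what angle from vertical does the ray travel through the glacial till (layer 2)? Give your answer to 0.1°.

Ray parameter p = sin 5.3° / 0.616 = 1.4995e-01 s/km.
sin θ_2 = p·V_2 = 1.4995e-01 × 1.298 = 0.1946.
θ_2 = 11.22° from the vertical.

11.2°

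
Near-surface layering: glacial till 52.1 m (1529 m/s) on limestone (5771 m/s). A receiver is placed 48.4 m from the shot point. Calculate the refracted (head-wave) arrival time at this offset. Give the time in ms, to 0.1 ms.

t = x/V₂ + 2h·√(V₂²−V₁²)/(V₁V₂).
√(V₂²−V₁²) = √(5771²−1529²) = 5564.8 m/s; delay term = 2·52.1·5564.8/(1529·5771) = 0.06571 s.
t = 48.4/5771 + 0.06571 = 0.07410 s.

74.1 ms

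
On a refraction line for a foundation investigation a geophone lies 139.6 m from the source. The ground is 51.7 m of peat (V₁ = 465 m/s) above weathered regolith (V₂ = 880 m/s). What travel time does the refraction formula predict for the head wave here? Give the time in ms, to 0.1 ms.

347.4 ms

t = x/V₂ + 2h·√(V₂²−V₁²)/(V₁V₂).
√(V₂²−V₁²) = √(880²−465²) = 747.1 m/s; delay term = 2·51.7·747.1/(465·880) = 0.18879 s.
t = 139.6/880 + 0.18879 = 0.34742 s.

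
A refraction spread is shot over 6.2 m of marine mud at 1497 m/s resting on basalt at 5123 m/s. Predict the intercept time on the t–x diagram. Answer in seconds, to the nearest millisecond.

0.008 s

θ_c = arcsin(V₁/V₂) = arcsin(1497/5123) = 16.99°; cos θ_c = 0.9564.
tᵢ = 2h·cos θ_c / V₁ = 2·6.2·0.9564 / 1497 = 0.00792 s.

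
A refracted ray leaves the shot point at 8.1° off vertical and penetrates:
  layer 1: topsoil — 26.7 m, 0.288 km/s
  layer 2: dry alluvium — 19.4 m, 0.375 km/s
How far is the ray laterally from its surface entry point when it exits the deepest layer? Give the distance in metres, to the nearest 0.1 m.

p = sin θ₁/V₁ = sin 8.1°/0.288 = 4.8924e-01 s/km is conserved through the stack.
Layer 1: θ = 8.10°; offset = 26.7·tan 8.10° = 3.800 m.
Layer 2: sin θ = p·0.375 = 0.1835 → θ = 10.57°; offset = 19.4·tan 10.57° = 3.621 m.
Total horizontal offset = 7.421 m.

7.4 m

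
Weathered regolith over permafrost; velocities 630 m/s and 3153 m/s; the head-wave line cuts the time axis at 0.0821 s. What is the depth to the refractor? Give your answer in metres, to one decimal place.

26.4 m

θ_c = arcsin(630/3153) = 11.53°; cos θ_c = 0.9798.
tᵢ = 2h cos θ_c/V₁ ⇒ h = tᵢ·V₁/(2 cos θ_c) = 0.0821·630/(2·0.9798) = 26.39 m.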